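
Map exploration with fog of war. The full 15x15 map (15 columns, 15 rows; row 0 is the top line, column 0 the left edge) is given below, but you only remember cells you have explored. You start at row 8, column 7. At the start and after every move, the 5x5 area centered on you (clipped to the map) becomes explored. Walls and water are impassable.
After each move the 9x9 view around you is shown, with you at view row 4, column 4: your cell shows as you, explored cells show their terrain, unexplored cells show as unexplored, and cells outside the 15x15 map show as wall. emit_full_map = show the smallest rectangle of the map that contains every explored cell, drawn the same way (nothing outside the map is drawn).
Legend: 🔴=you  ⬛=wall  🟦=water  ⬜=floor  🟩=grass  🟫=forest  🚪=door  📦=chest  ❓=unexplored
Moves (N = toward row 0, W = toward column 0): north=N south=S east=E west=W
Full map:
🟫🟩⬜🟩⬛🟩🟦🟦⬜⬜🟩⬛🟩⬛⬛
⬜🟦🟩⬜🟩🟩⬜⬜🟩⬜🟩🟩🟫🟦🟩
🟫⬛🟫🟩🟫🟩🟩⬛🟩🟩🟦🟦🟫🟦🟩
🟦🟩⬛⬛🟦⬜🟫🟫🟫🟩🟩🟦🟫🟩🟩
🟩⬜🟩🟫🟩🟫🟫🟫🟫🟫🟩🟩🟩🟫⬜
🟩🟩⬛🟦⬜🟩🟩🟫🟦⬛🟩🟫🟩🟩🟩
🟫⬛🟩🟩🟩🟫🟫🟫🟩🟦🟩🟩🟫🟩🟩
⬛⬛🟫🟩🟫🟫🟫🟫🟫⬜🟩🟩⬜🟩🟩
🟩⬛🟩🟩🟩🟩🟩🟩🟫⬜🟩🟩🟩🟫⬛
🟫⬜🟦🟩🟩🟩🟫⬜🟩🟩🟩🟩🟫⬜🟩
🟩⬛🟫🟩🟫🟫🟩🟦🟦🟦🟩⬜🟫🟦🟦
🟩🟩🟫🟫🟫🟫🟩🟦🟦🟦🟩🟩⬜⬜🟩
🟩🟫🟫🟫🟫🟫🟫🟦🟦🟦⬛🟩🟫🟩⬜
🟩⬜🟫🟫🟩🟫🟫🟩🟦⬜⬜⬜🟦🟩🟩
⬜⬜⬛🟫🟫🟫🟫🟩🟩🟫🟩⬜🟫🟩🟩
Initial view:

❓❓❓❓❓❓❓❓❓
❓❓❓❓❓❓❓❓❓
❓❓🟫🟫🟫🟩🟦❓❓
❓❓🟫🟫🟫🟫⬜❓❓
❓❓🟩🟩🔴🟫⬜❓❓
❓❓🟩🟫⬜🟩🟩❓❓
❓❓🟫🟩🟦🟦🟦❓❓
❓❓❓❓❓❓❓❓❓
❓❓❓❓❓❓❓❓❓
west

❓❓❓❓❓❓❓❓❓
❓❓❓❓❓❓❓❓❓
❓❓🟩🟫🟫🟫🟩🟦❓
❓❓🟫🟫🟫🟫🟫⬜❓
❓❓🟩🟩🔴🟩🟫⬜❓
❓❓🟩🟩🟫⬜🟩🟩❓
❓❓🟫🟫🟩🟦🟦🟦❓
❓❓❓❓❓❓❓❓❓
❓❓❓❓❓❓❓❓❓

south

❓❓❓❓❓❓❓❓❓
❓❓🟩🟫🟫🟫🟩🟦❓
❓❓🟫🟫🟫🟫🟫⬜❓
❓❓🟩🟩🟩🟩🟫⬜❓
❓❓🟩🟩🔴⬜🟩🟩❓
❓❓🟫🟫🟩🟦🟦🟦❓
❓❓🟫🟫🟩🟦🟦❓❓
❓❓❓❓❓❓❓❓❓
❓❓❓❓❓❓❓❓❓

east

❓❓❓❓❓❓❓❓❓
❓🟩🟫🟫🟫🟩🟦❓❓
❓🟫🟫🟫🟫🟫⬜❓❓
❓🟩🟩🟩🟩🟫⬜❓❓
❓🟩🟩🟫🔴🟩🟩❓❓
❓🟫🟫🟩🟦🟦🟦❓❓
❓🟫🟫🟩🟦🟦🟦❓❓
❓❓❓❓❓❓❓❓❓
❓❓❓❓❓❓❓❓❓

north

❓❓❓❓❓❓❓❓❓
❓❓❓❓❓❓❓❓❓
❓🟩🟫🟫🟫🟩🟦❓❓
❓🟫🟫🟫🟫🟫⬜❓❓
❓🟩🟩🟩🔴🟫⬜❓❓
❓🟩🟩🟫⬜🟩🟩❓❓
❓🟫🟫🟩🟦🟦🟦❓❓
❓🟫🟫🟩🟦🟦🟦❓❓
❓❓❓❓❓❓❓❓❓

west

❓❓❓❓❓❓❓❓❓
❓❓❓❓❓❓❓❓❓
❓❓🟩🟫🟫🟫🟩🟦❓
❓❓🟫🟫🟫🟫🟫⬜❓
❓❓🟩🟩🔴🟩🟫⬜❓
❓❓🟩🟩🟫⬜🟩🟩❓
❓❓🟫🟫🟩🟦🟦🟦❓
❓❓🟫🟫🟩🟦🟦🟦❓
❓❓❓❓❓❓❓❓❓

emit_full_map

🟩🟫🟫🟫🟩🟦
🟫🟫🟫🟫🟫⬜
🟩🟩🔴🟩🟫⬜
🟩🟩🟫⬜🟩🟩
🟫🟫🟩🟦🟦🟦
🟫🟫🟩🟦🟦🟦

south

❓❓❓❓❓❓❓❓❓
❓❓🟩🟫🟫🟫🟩🟦❓
❓❓🟫🟫🟫🟫🟫⬜❓
❓❓🟩🟩🟩🟩🟫⬜❓
❓❓🟩🟩🔴⬜🟩🟩❓
❓❓🟫🟫🟩🟦🟦🟦❓
❓❓🟫🟫🟩🟦🟦🟦❓
❓❓❓❓❓❓❓❓❓
❓❓❓❓❓❓❓❓❓

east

❓❓❓❓❓❓❓❓❓
❓🟩🟫🟫🟫🟩🟦❓❓
❓🟫🟫🟫🟫🟫⬜❓❓
❓🟩🟩🟩🟩🟫⬜❓❓
❓🟩🟩🟫🔴🟩🟩❓❓
❓🟫🟫🟩🟦🟦🟦❓❓
❓🟫🟫🟩🟦🟦🟦❓❓
❓❓❓❓❓❓❓❓❓
❓❓❓❓❓❓❓❓❓

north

❓❓❓❓❓❓❓❓❓
❓❓❓❓❓❓❓❓❓
❓🟩🟫🟫🟫🟩🟦❓❓
❓🟫🟫🟫🟫🟫⬜❓❓
❓🟩🟩🟩🔴🟫⬜❓❓
❓🟩🟩🟫⬜🟩🟩❓❓
❓🟫🟫🟩🟦🟦🟦❓❓
❓🟫🟫🟩🟦🟦🟦❓❓
❓❓❓❓❓❓❓❓❓

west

❓❓❓❓❓❓❓❓❓
❓❓❓❓❓❓❓❓❓
❓❓🟩🟫🟫🟫🟩🟦❓
❓❓🟫🟫🟫🟫🟫⬜❓
❓❓🟩🟩🔴🟩🟫⬜❓
❓❓🟩🟩🟫⬜🟩🟩❓
❓❓🟫🟫🟩🟦🟦🟦❓
❓❓🟫🟫🟩🟦🟦🟦❓
❓❓❓❓❓❓❓❓❓

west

❓❓❓❓❓❓❓❓❓
❓❓❓❓❓❓❓❓❓
❓❓🟩🟩🟫🟫🟫🟩🟦
❓❓🟩🟫🟫🟫🟫🟫⬜
❓❓🟩🟩🔴🟩🟩🟫⬜
❓❓🟩🟩🟩🟫⬜🟩🟩
❓❓🟩🟫🟫🟩🟦🟦🟦
❓❓❓🟫🟫🟩🟦🟦🟦
❓❓❓❓❓❓❓❓❓

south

❓❓❓❓❓❓❓❓❓
❓❓🟩🟩🟫🟫🟫🟩🟦
❓❓🟩🟫🟫🟫🟫🟫⬜
❓❓🟩🟩🟩🟩🟩🟫⬜
❓❓🟩🟩🔴🟫⬜🟩🟩
❓❓🟩🟫🟫🟩🟦🟦🟦
❓❓🟫🟫🟫🟩🟦🟦🟦
❓❓❓❓❓❓❓❓❓
❓❓❓❓❓❓❓❓❓

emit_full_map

🟩🟩🟫🟫🟫🟩🟦
🟩🟫🟫🟫🟫🟫⬜
🟩🟩🟩🟩🟩🟫⬜
🟩🟩🔴🟫⬜🟩🟩
🟩🟫🟫🟩🟦🟦🟦
🟫🟫🟫🟩🟦🟦🟦

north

❓❓❓❓❓❓❓❓❓
❓❓❓❓❓❓❓❓❓
❓❓🟩🟩🟫🟫🟫🟩🟦
❓❓🟩🟫🟫🟫🟫🟫⬜
❓❓🟩🟩🔴🟩🟩🟫⬜
❓❓🟩🟩🟩🟫⬜🟩🟩
❓❓🟩🟫🟫🟩🟦🟦🟦
❓❓🟫🟫🟫🟩🟦🟦🟦
❓❓❓❓❓❓❓❓❓

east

❓❓❓❓❓❓❓❓❓
❓❓❓❓❓❓❓❓❓
❓🟩🟩🟫🟫🟫🟩🟦❓
❓🟩🟫🟫🟫🟫🟫⬜❓
❓🟩🟩🟩🔴🟩🟫⬜❓
❓🟩🟩🟩🟫⬜🟩🟩❓
❓🟩🟫🟫🟩🟦🟦🟦❓
❓🟫🟫🟫🟩🟦🟦🟦❓
❓❓❓❓❓❓❓❓❓

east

❓❓❓❓❓❓❓❓❓
❓❓❓❓❓❓❓❓❓
🟩🟩🟫🟫🟫🟩🟦❓❓
🟩🟫🟫🟫🟫🟫⬜❓❓
🟩🟩🟩🟩🔴🟫⬜❓❓
🟩🟩🟩🟫⬜🟩🟩❓❓
🟩🟫🟫🟩🟦🟦🟦❓❓
🟫🟫🟫🟩🟦🟦🟦❓❓
❓❓❓❓❓❓❓❓❓

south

❓❓❓❓❓❓❓❓❓
🟩🟩🟫🟫🟫🟩🟦❓❓
🟩🟫🟫🟫🟫🟫⬜❓❓
🟩🟩🟩🟩🟩🟫⬜❓❓
🟩🟩🟩🟫🔴🟩🟩❓❓
🟩🟫🟫🟩🟦🟦🟦❓❓
🟫🟫🟫🟩🟦🟦🟦❓❓
❓❓❓❓❓❓❓❓❓
❓❓❓❓❓❓❓❓❓

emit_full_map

🟩🟩🟫🟫🟫🟩🟦
🟩🟫🟫🟫🟫🟫⬜
🟩🟩🟩🟩🟩🟫⬜
🟩🟩🟩🟫🔴🟩🟩
🟩🟫🟫🟩🟦🟦🟦
🟫🟫🟫🟩🟦🟦🟦

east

❓❓❓❓❓❓❓❓❓
🟩🟫🟫🟫🟩🟦❓❓❓
🟫🟫🟫🟫🟫⬜🟩❓❓
🟩🟩🟩🟩🟫⬜🟩❓❓
🟩🟩🟫⬜🔴🟩🟩❓❓
🟫🟫🟩🟦🟦🟦🟩❓❓
🟫🟫🟩🟦🟦🟦🟩❓❓
❓❓❓❓❓❓❓❓❓
❓❓❓❓❓❓❓❓❓

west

❓❓❓❓❓❓❓❓❓
🟩🟩🟫🟫🟫🟩🟦❓❓
🟩🟫🟫🟫🟫🟫⬜🟩❓
🟩🟩🟩🟩🟩🟫⬜🟩❓
🟩🟩🟩🟫🔴🟩🟩🟩❓
🟩🟫🟫🟩🟦🟦🟦🟩❓
🟫🟫🟫🟩🟦🟦🟦🟩❓
❓❓❓❓❓❓❓❓❓
❓❓❓❓❓❓❓❓❓

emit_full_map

🟩🟩🟫🟫🟫🟩🟦❓
🟩🟫🟫🟫🟫🟫⬜🟩
🟩🟩🟩🟩🟩🟫⬜🟩
🟩🟩🟩🟫🔴🟩🟩🟩
🟩🟫🟫🟩🟦🟦🟦🟩
🟫🟫🟫🟩🟦🟦🟦🟩


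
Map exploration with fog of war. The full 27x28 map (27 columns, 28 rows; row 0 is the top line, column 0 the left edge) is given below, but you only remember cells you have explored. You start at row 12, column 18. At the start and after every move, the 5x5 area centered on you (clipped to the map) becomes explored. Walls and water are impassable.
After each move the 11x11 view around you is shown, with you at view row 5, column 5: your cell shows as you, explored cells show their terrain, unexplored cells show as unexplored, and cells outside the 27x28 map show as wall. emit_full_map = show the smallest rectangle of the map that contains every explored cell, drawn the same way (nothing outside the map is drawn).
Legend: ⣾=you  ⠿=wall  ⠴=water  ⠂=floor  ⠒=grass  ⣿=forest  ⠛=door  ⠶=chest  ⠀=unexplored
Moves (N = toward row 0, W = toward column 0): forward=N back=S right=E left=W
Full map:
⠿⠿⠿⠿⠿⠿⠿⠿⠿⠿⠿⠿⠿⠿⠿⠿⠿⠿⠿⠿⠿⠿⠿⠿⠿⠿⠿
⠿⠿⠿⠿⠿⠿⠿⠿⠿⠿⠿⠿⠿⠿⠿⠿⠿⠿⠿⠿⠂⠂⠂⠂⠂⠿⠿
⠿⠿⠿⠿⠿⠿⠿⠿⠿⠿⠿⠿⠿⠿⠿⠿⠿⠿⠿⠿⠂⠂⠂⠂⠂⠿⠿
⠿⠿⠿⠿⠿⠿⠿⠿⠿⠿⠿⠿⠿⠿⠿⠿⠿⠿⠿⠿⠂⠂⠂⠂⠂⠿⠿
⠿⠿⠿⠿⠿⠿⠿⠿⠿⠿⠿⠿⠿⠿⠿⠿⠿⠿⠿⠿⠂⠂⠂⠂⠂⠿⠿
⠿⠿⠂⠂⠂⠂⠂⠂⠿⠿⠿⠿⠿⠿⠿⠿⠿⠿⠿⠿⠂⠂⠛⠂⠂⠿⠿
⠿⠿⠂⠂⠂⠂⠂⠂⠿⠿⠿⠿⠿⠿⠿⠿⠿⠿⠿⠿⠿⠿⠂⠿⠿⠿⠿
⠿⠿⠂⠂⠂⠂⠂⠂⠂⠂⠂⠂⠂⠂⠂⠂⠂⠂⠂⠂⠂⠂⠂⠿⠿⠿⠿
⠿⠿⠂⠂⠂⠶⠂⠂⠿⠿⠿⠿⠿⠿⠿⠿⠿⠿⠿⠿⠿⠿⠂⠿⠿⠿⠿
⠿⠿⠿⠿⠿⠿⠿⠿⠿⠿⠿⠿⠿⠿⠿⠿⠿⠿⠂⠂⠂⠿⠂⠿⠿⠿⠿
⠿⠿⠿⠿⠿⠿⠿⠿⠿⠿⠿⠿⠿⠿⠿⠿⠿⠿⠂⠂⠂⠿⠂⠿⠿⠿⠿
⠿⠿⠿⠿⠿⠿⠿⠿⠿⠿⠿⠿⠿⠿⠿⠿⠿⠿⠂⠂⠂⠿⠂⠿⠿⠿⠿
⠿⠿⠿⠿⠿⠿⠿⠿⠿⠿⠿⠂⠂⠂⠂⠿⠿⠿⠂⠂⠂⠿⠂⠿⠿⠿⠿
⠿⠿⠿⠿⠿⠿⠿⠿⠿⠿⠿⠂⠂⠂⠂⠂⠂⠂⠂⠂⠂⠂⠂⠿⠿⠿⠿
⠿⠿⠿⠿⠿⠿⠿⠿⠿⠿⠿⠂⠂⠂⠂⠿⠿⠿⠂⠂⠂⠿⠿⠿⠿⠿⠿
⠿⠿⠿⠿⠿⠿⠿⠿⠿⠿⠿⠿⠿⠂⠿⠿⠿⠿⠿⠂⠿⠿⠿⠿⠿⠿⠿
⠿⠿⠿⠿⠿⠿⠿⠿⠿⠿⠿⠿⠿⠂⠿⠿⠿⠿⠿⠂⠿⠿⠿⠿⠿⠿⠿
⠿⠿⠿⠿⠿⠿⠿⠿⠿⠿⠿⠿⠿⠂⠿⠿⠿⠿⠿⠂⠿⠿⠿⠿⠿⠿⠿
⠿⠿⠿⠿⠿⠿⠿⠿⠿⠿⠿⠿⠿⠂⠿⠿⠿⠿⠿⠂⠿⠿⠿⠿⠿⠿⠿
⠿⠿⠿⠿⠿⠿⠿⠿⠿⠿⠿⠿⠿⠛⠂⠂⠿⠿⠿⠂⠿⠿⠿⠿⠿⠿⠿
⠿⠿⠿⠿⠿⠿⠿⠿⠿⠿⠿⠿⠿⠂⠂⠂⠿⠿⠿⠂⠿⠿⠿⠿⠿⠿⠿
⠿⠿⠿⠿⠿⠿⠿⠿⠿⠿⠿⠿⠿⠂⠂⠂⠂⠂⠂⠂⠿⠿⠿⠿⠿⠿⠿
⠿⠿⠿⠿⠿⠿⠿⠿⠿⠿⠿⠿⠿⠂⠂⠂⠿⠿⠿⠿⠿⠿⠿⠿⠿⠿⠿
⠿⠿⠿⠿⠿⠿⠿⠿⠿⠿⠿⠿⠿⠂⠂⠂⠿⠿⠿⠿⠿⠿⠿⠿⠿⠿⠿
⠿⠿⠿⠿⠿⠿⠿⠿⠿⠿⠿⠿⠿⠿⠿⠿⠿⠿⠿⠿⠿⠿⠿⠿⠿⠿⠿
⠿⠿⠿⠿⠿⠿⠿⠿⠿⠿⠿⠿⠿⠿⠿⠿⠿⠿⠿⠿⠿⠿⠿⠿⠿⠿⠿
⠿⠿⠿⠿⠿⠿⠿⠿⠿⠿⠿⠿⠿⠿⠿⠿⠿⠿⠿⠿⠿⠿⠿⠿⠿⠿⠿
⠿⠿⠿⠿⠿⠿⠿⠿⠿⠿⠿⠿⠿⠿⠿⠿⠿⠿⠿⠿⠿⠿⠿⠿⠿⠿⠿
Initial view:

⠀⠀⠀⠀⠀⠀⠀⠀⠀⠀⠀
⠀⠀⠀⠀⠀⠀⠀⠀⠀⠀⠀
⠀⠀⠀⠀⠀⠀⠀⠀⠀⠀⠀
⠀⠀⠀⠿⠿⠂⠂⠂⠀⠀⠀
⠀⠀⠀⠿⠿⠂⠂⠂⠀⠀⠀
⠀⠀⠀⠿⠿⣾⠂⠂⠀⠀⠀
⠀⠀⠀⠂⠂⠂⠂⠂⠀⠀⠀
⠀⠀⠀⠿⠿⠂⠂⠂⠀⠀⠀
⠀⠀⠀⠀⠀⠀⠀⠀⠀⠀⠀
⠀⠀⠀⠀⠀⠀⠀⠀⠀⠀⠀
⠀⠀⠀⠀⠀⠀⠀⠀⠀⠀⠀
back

⠀⠀⠀⠀⠀⠀⠀⠀⠀⠀⠀
⠀⠀⠀⠀⠀⠀⠀⠀⠀⠀⠀
⠀⠀⠀⠿⠿⠂⠂⠂⠀⠀⠀
⠀⠀⠀⠿⠿⠂⠂⠂⠀⠀⠀
⠀⠀⠀⠿⠿⠂⠂⠂⠀⠀⠀
⠀⠀⠀⠂⠂⣾⠂⠂⠀⠀⠀
⠀⠀⠀⠿⠿⠂⠂⠂⠀⠀⠀
⠀⠀⠀⠿⠿⠿⠂⠿⠀⠀⠀
⠀⠀⠀⠀⠀⠀⠀⠀⠀⠀⠀
⠀⠀⠀⠀⠀⠀⠀⠀⠀⠀⠀
⠀⠀⠀⠀⠀⠀⠀⠀⠀⠀⠀

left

⠀⠀⠀⠀⠀⠀⠀⠀⠀⠀⠀
⠀⠀⠀⠀⠀⠀⠀⠀⠀⠀⠀
⠀⠀⠀⠀⠿⠿⠂⠂⠂⠀⠀
⠀⠀⠀⠿⠿⠿⠂⠂⠂⠀⠀
⠀⠀⠀⠿⠿⠿⠂⠂⠂⠀⠀
⠀⠀⠀⠂⠂⣾⠂⠂⠂⠀⠀
⠀⠀⠀⠿⠿⠿⠂⠂⠂⠀⠀
⠀⠀⠀⠿⠿⠿⠿⠂⠿⠀⠀
⠀⠀⠀⠀⠀⠀⠀⠀⠀⠀⠀
⠀⠀⠀⠀⠀⠀⠀⠀⠀⠀⠀
⠀⠀⠀⠀⠀⠀⠀⠀⠀⠀⠀

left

⠀⠀⠀⠀⠀⠀⠀⠀⠀⠀⠀
⠀⠀⠀⠀⠀⠀⠀⠀⠀⠀⠀
⠀⠀⠀⠀⠀⠿⠿⠂⠂⠂⠀
⠀⠀⠀⠿⠿⠿⠿⠂⠂⠂⠀
⠀⠀⠀⠂⠿⠿⠿⠂⠂⠂⠀
⠀⠀⠀⠂⠂⣾⠂⠂⠂⠂⠀
⠀⠀⠀⠂⠿⠿⠿⠂⠂⠂⠀
⠀⠀⠀⠿⠿⠿⠿⠿⠂⠿⠀
⠀⠀⠀⠀⠀⠀⠀⠀⠀⠀⠀
⠀⠀⠀⠀⠀⠀⠀⠀⠀⠀⠀
⠀⠀⠀⠀⠀⠀⠀⠀⠀⠀⠀

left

⠀⠀⠀⠀⠀⠀⠀⠀⠀⠀⠀
⠀⠀⠀⠀⠀⠀⠀⠀⠀⠀⠀
⠀⠀⠀⠀⠀⠀⠿⠿⠂⠂⠂
⠀⠀⠀⠿⠿⠿⠿⠿⠂⠂⠂
⠀⠀⠀⠂⠂⠿⠿⠿⠂⠂⠂
⠀⠀⠀⠂⠂⣾⠂⠂⠂⠂⠂
⠀⠀⠀⠂⠂⠿⠿⠿⠂⠂⠂
⠀⠀⠀⠂⠿⠿⠿⠿⠿⠂⠿
⠀⠀⠀⠀⠀⠀⠀⠀⠀⠀⠀
⠀⠀⠀⠀⠀⠀⠀⠀⠀⠀⠀
⠀⠀⠀⠀⠀⠀⠀⠀⠀⠀⠀

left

⠀⠀⠀⠀⠀⠀⠀⠀⠀⠀⠀
⠀⠀⠀⠀⠀⠀⠀⠀⠀⠀⠀
⠀⠀⠀⠀⠀⠀⠀⠿⠿⠂⠂
⠀⠀⠀⠿⠿⠿⠿⠿⠿⠂⠂
⠀⠀⠀⠂⠂⠂⠿⠿⠿⠂⠂
⠀⠀⠀⠂⠂⣾⠂⠂⠂⠂⠂
⠀⠀⠀⠂⠂⠂⠿⠿⠿⠂⠂
⠀⠀⠀⠿⠂⠿⠿⠿⠿⠿⠂
⠀⠀⠀⠀⠀⠀⠀⠀⠀⠀⠀
⠀⠀⠀⠀⠀⠀⠀⠀⠀⠀⠀
⠀⠀⠀⠀⠀⠀⠀⠀⠀⠀⠀

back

⠀⠀⠀⠀⠀⠀⠀⠀⠀⠀⠀
⠀⠀⠀⠀⠀⠀⠀⠿⠿⠂⠂
⠀⠀⠀⠿⠿⠿⠿⠿⠿⠂⠂
⠀⠀⠀⠂⠂⠂⠿⠿⠿⠂⠂
⠀⠀⠀⠂⠂⠂⠂⠂⠂⠂⠂
⠀⠀⠀⠂⠂⣾⠿⠿⠿⠂⠂
⠀⠀⠀⠿⠂⠿⠿⠿⠿⠿⠂
⠀⠀⠀⠿⠂⠿⠿⠿⠀⠀⠀
⠀⠀⠀⠀⠀⠀⠀⠀⠀⠀⠀
⠀⠀⠀⠀⠀⠀⠀⠀⠀⠀⠀
⠀⠀⠀⠀⠀⠀⠀⠀⠀⠀⠀

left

⠀⠀⠀⠀⠀⠀⠀⠀⠀⠀⠀
⠀⠀⠀⠀⠀⠀⠀⠀⠿⠿⠂
⠀⠀⠀⠀⠿⠿⠿⠿⠿⠿⠂
⠀⠀⠀⠂⠂⠂⠂⠿⠿⠿⠂
⠀⠀⠀⠂⠂⠂⠂⠂⠂⠂⠂
⠀⠀⠀⠂⠂⣾⠂⠿⠿⠿⠂
⠀⠀⠀⠿⠿⠂⠿⠿⠿⠿⠿
⠀⠀⠀⠿⠿⠂⠿⠿⠿⠀⠀
⠀⠀⠀⠀⠀⠀⠀⠀⠀⠀⠀
⠀⠀⠀⠀⠀⠀⠀⠀⠀⠀⠀
⠀⠀⠀⠀⠀⠀⠀⠀⠀⠀⠀

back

⠀⠀⠀⠀⠀⠀⠀⠀⠿⠿⠂
⠀⠀⠀⠀⠿⠿⠿⠿⠿⠿⠂
⠀⠀⠀⠂⠂⠂⠂⠿⠿⠿⠂
⠀⠀⠀⠂⠂⠂⠂⠂⠂⠂⠂
⠀⠀⠀⠂⠂⠂⠂⠿⠿⠿⠂
⠀⠀⠀⠿⠿⣾⠿⠿⠿⠿⠿
⠀⠀⠀⠿⠿⠂⠿⠿⠿⠀⠀
⠀⠀⠀⠿⠿⠂⠿⠿⠀⠀⠀
⠀⠀⠀⠀⠀⠀⠀⠀⠀⠀⠀
⠀⠀⠀⠀⠀⠀⠀⠀⠀⠀⠀
⠀⠀⠀⠀⠀⠀⠀⠀⠀⠀⠀

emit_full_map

⠀⠀⠀⠀⠀⠿⠿⠂⠂⠂
⠀⠿⠿⠿⠿⠿⠿⠂⠂⠂
⠂⠂⠂⠂⠿⠿⠿⠂⠂⠂
⠂⠂⠂⠂⠂⠂⠂⠂⠂⠂
⠂⠂⠂⠂⠿⠿⠿⠂⠂⠂
⠿⠿⣾⠿⠿⠿⠿⠿⠂⠿
⠿⠿⠂⠿⠿⠿⠀⠀⠀⠀
⠿⠿⠂⠿⠿⠀⠀⠀⠀⠀

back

⠀⠀⠀⠀⠿⠿⠿⠿⠿⠿⠂
⠀⠀⠀⠂⠂⠂⠂⠿⠿⠿⠂
⠀⠀⠀⠂⠂⠂⠂⠂⠂⠂⠂
⠀⠀⠀⠂⠂⠂⠂⠿⠿⠿⠂
⠀⠀⠀⠿⠿⠂⠿⠿⠿⠿⠿
⠀⠀⠀⠿⠿⣾⠿⠿⠿⠀⠀
⠀⠀⠀⠿⠿⠂⠿⠿⠀⠀⠀
⠀⠀⠀⠿⠿⠂⠿⠿⠀⠀⠀
⠀⠀⠀⠀⠀⠀⠀⠀⠀⠀⠀
⠀⠀⠀⠀⠀⠀⠀⠀⠀⠀⠀
⠀⠀⠀⠀⠀⠀⠀⠀⠀⠀⠀

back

⠀⠀⠀⠂⠂⠂⠂⠿⠿⠿⠂
⠀⠀⠀⠂⠂⠂⠂⠂⠂⠂⠂
⠀⠀⠀⠂⠂⠂⠂⠿⠿⠿⠂
⠀⠀⠀⠿⠿⠂⠿⠿⠿⠿⠿
⠀⠀⠀⠿⠿⠂⠿⠿⠿⠀⠀
⠀⠀⠀⠿⠿⣾⠿⠿⠀⠀⠀
⠀⠀⠀⠿⠿⠂⠿⠿⠀⠀⠀
⠀⠀⠀⠿⠿⠛⠂⠂⠀⠀⠀
⠀⠀⠀⠀⠀⠀⠀⠀⠀⠀⠀
⠀⠀⠀⠀⠀⠀⠀⠀⠀⠀⠀
⠀⠀⠀⠀⠀⠀⠀⠀⠀⠀⠀

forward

⠀⠀⠀⠀⠿⠿⠿⠿⠿⠿⠂
⠀⠀⠀⠂⠂⠂⠂⠿⠿⠿⠂
⠀⠀⠀⠂⠂⠂⠂⠂⠂⠂⠂
⠀⠀⠀⠂⠂⠂⠂⠿⠿⠿⠂
⠀⠀⠀⠿⠿⠂⠿⠿⠿⠿⠿
⠀⠀⠀⠿⠿⣾⠿⠿⠿⠀⠀
⠀⠀⠀⠿⠿⠂⠿⠿⠀⠀⠀
⠀⠀⠀⠿⠿⠂⠿⠿⠀⠀⠀
⠀⠀⠀⠿⠿⠛⠂⠂⠀⠀⠀
⠀⠀⠀⠀⠀⠀⠀⠀⠀⠀⠀
⠀⠀⠀⠀⠀⠀⠀⠀⠀⠀⠀

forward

⠀⠀⠀⠀⠀⠀⠀⠀⠿⠿⠂
⠀⠀⠀⠀⠿⠿⠿⠿⠿⠿⠂
⠀⠀⠀⠂⠂⠂⠂⠿⠿⠿⠂
⠀⠀⠀⠂⠂⠂⠂⠂⠂⠂⠂
⠀⠀⠀⠂⠂⠂⠂⠿⠿⠿⠂
⠀⠀⠀⠿⠿⣾⠿⠿⠿⠿⠿
⠀⠀⠀⠿⠿⠂⠿⠿⠿⠀⠀
⠀⠀⠀⠿⠿⠂⠿⠿⠀⠀⠀
⠀⠀⠀⠿⠿⠂⠿⠿⠀⠀⠀
⠀⠀⠀⠿⠿⠛⠂⠂⠀⠀⠀
⠀⠀⠀⠀⠀⠀⠀⠀⠀⠀⠀

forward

⠀⠀⠀⠀⠀⠀⠀⠀⠀⠀⠀
⠀⠀⠀⠀⠀⠀⠀⠀⠿⠿⠂
⠀⠀⠀⠀⠿⠿⠿⠿⠿⠿⠂
⠀⠀⠀⠂⠂⠂⠂⠿⠿⠿⠂
⠀⠀⠀⠂⠂⠂⠂⠂⠂⠂⠂
⠀⠀⠀⠂⠂⣾⠂⠿⠿⠿⠂
⠀⠀⠀⠿⠿⠂⠿⠿⠿⠿⠿
⠀⠀⠀⠿⠿⠂⠿⠿⠿⠀⠀
⠀⠀⠀⠿⠿⠂⠿⠿⠀⠀⠀
⠀⠀⠀⠿⠿⠂⠿⠿⠀⠀⠀
⠀⠀⠀⠿⠿⠛⠂⠂⠀⠀⠀

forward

⠀⠀⠀⠀⠀⠀⠀⠀⠀⠀⠀
⠀⠀⠀⠀⠀⠀⠀⠀⠀⠀⠀
⠀⠀⠀⠀⠀⠀⠀⠀⠿⠿⠂
⠀⠀⠀⠿⠿⠿⠿⠿⠿⠿⠂
⠀⠀⠀⠂⠂⠂⠂⠿⠿⠿⠂
⠀⠀⠀⠂⠂⣾⠂⠂⠂⠂⠂
⠀⠀⠀⠂⠂⠂⠂⠿⠿⠿⠂
⠀⠀⠀⠿⠿⠂⠿⠿⠿⠿⠿
⠀⠀⠀⠿⠿⠂⠿⠿⠿⠀⠀
⠀⠀⠀⠿⠿⠂⠿⠿⠀⠀⠀
⠀⠀⠀⠿⠿⠂⠿⠿⠀⠀⠀

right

⠀⠀⠀⠀⠀⠀⠀⠀⠀⠀⠀
⠀⠀⠀⠀⠀⠀⠀⠀⠀⠀⠀
⠀⠀⠀⠀⠀⠀⠀⠿⠿⠂⠂
⠀⠀⠿⠿⠿⠿⠿⠿⠿⠂⠂
⠀⠀⠂⠂⠂⠂⠿⠿⠿⠂⠂
⠀⠀⠂⠂⠂⣾⠂⠂⠂⠂⠂
⠀⠀⠂⠂⠂⠂⠿⠿⠿⠂⠂
⠀⠀⠿⠿⠂⠿⠿⠿⠿⠿⠂
⠀⠀⠿⠿⠂⠿⠿⠿⠀⠀⠀
⠀⠀⠿⠿⠂⠿⠿⠀⠀⠀⠀
⠀⠀⠿⠿⠂⠿⠿⠀⠀⠀⠀

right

⠀⠀⠀⠀⠀⠀⠀⠀⠀⠀⠀
⠀⠀⠀⠀⠀⠀⠀⠀⠀⠀⠀
⠀⠀⠀⠀⠀⠀⠿⠿⠂⠂⠂
⠀⠿⠿⠿⠿⠿⠿⠿⠂⠂⠂
⠀⠂⠂⠂⠂⠿⠿⠿⠂⠂⠂
⠀⠂⠂⠂⠂⣾⠂⠂⠂⠂⠂
⠀⠂⠂⠂⠂⠿⠿⠿⠂⠂⠂
⠀⠿⠿⠂⠿⠿⠿⠿⠿⠂⠿
⠀⠿⠿⠂⠿⠿⠿⠀⠀⠀⠀
⠀⠿⠿⠂⠿⠿⠀⠀⠀⠀⠀
⠀⠿⠿⠂⠿⠿⠀⠀⠀⠀⠀

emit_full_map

⠀⠀⠀⠀⠀⠿⠿⠂⠂⠂
⠿⠿⠿⠿⠿⠿⠿⠂⠂⠂
⠂⠂⠂⠂⠿⠿⠿⠂⠂⠂
⠂⠂⠂⠂⣾⠂⠂⠂⠂⠂
⠂⠂⠂⠂⠿⠿⠿⠂⠂⠂
⠿⠿⠂⠿⠿⠿⠿⠿⠂⠿
⠿⠿⠂⠿⠿⠿⠀⠀⠀⠀
⠿⠿⠂⠿⠿⠀⠀⠀⠀⠀
⠿⠿⠂⠿⠿⠀⠀⠀⠀⠀
⠿⠿⠛⠂⠂⠀⠀⠀⠀⠀

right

⠀⠀⠀⠀⠀⠀⠀⠀⠀⠀⠀
⠀⠀⠀⠀⠀⠀⠀⠀⠀⠀⠀
⠀⠀⠀⠀⠀⠿⠿⠂⠂⠂⠀
⠿⠿⠿⠿⠿⠿⠿⠂⠂⠂⠀
⠂⠂⠂⠂⠿⠿⠿⠂⠂⠂⠀
⠂⠂⠂⠂⠂⣾⠂⠂⠂⠂⠀
⠂⠂⠂⠂⠿⠿⠿⠂⠂⠂⠀
⠿⠿⠂⠿⠿⠿⠿⠿⠂⠿⠀
⠿⠿⠂⠿⠿⠿⠀⠀⠀⠀⠀
⠿⠿⠂⠿⠿⠀⠀⠀⠀⠀⠀
⠿⠿⠂⠿⠿⠀⠀⠀⠀⠀⠀

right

⠀⠀⠀⠀⠀⠀⠀⠀⠀⠀⠀
⠀⠀⠀⠀⠀⠀⠀⠀⠀⠀⠀
⠀⠀⠀⠀⠿⠿⠂⠂⠂⠀⠀
⠿⠿⠿⠿⠿⠿⠂⠂⠂⠀⠀
⠂⠂⠂⠿⠿⠿⠂⠂⠂⠀⠀
⠂⠂⠂⠂⠂⣾⠂⠂⠂⠀⠀
⠂⠂⠂⠿⠿⠿⠂⠂⠂⠀⠀
⠿⠂⠿⠿⠿⠿⠿⠂⠿⠀⠀
⠿⠂⠿⠿⠿⠀⠀⠀⠀⠀⠀
⠿⠂⠿⠿⠀⠀⠀⠀⠀⠀⠀
⠿⠂⠿⠿⠀⠀⠀⠀⠀⠀⠀

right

⠀⠀⠀⠀⠀⠀⠀⠀⠀⠀⠀
⠀⠀⠀⠀⠀⠀⠀⠀⠀⠀⠀
⠀⠀⠀⠿⠿⠂⠂⠂⠀⠀⠀
⠿⠿⠿⠿⠿⠂⠂⠂⠀⠀⠀
⠂⠂⠿⠿⠿⠂⠂⠂⠀⠀⠀
⠂⠂⠂⠂⠂⣾⠂⠂⠀⠀⠀
⠂⠂⠿⠿⠿⠂⠂⠂⠀⠀⠀
⠂⠿⠿⠿⠿⠿⠂⠿⠀⠀⠀
⠂⠿⠿⠿⠀⠀⠀⠀⠀⠀⠀
⠂⠿⠿⠀⠀⠀⠀⠀⠀⠀⠀
⠂⠿⠿⠀⠀⠀⠀⠀⠀⠀⠀

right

⠀⠀⠀⠀⠀⠀⠀⠀⠀⠀⠀
⠀⠀⠀⠀⠀⠀⠀⠀⠀⠀⠀
⠀⠀⠿⠿⠂⠂⠂⠀⠀⠀⠀
⠿⠿⠿⠿⠂⠂⠂⠿⠀⠀⠀
⠂⠿⠿⠿⠂⠂⠂⠿⠀⠀⠀
⠂⠂⠂⠂⠂⣾⠂⠂⠀⠀⠀
⠂⠿⠿⠿⠂⠂⠂⠿⠀⠀⠀
⠿⠿⠿⠿⠿⠂⠿⠿⠀⠀⠀
⠿⠿⠿⠀⠀⠀⠀⠀⠀⠀⠀
⠿⠿⠀⠀⠀⠀⠀⠀⠀⠀⠀
⠿⠿⠀⠀⠀⠀⠀⠀⠀⠀⠀

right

⠀⠀⠀⠀⠀⠀⠀⠀⠀⠀⠀
⠀⠀⠀⠀⠀⠀⠀⠀⠀⠀⠀
⠀⠿⠿⠂⠂⠂⠀⠀⠀⠀⠀
⠿⠿⠿⠂⠂⠂⠿⠂⠀⠀⠀
⠿⠿⠿⠂⠂⠂⠿⠂⠀⠀⠀
⠂⠂⠂⠂⠂⣾⠂⠂⠀⠀⠀
⠿⠿⠿⠂⠂⠂⠿⠿⠀⠀⠀
⠿⠿⠿⠿⠂⠿⠿⠿⠀⠀⠀
⠿⠿⠀⠀⠀⠀⠀⠀⠀⠀⠀
⠿⠀⠀⠀⠀⠀⠀⠀⠀⠀⠀
⠿⠀⠀⠀⠀⠀⠀⠀⠀⠀⠀

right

⠀⠀⠀⠀⠀⠀⠀⠀⠀⠀⠀
⠀⠀⠀⠀⠀⠀⠀⠀⠀⠀⠀
⠿⠿⠂⠂⠂⠀⠀⠀⠀⠀⠀
⠿⠿⠂⠂⠂⠿⠂⠿⠀⠀⠀
⠿⠿⠂⠂⠂⠿⠂⠿⠀⠀⠀
⠂⠂⠂⠂⠂⣾⠂⠿⠀⠀⠀
⠿⠿⠂⠂⠂⠿⠿⠿⠀⠀⠀
⠿⠿⠿⠂⠿⠿⠿⠿⠀⠀⠀
⠿⠀⠀⠀⠀⠀⠀⠀⠀⠀⠀
⠀⠀⠀⠀⠀⠀⠀⠀⠀⠀⠀
⠀⠀⠀⠀⠀⠀⠀⠀⠀⠀⠀

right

⠀⠀⠀⠀⠀⠀⠀⠀⠀⠀⠿
⠀⠀⠀⠀⠀⠀⠀⠀⠀⠀⠿
⠿⠂⠂⠂⠀⠀⠀⠀⠀⠀⠿
⠿⠂⠂⠂⠿⠂⠿⠿⠀⠀⠿
⠿⠂⠂⠂⠿⠂⠿⠿⠀⠀⠿
⠂⠂⠂⠂⠂⣾⠿⠿⠀⠀⠿
⠿⠂⠂⠂⠿⠿⠿⠿⠀⠀⠿
⠿⠿⠂⠿⠿⠿⠿⠿⠀⠀⠿
⠀⠀⠀⠀⠀⠀⠀⠀⠀⠀⠿
⠀⠀⠀⠀⠀⠀⠀⠀⠀⠀⠿
⠀⠀⠀⠀⠀⠀⠀⠀⠀⠀⠿

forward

⠀⠀⠀⠀⠀⠀⠀⠀⠀⠀⠿
⠀⠀⠀⠀⠀⠀⠀⠀⠀⠀⠿
⠀⠀⠀⠀⠀⠀⠀⠀⠀⠀⠿
⠿⠂⠂⠂⠿⠂⠿⠿⠀⠀⠿
⠿⠂⠂⠂⠿⠂⠿⠿⠀⠀⠿
⠿⠂⠂⠂⠿⣾⠿⠿⠀⠀⠿
⠂⠂⠂⠂⠂⠂⠿⠿⠀⠀⠿
⠿⠂⠂⠂⠿⠿⠿⠿⠀⠀⠿
⠿⠿⠂⠿⠿⠿⠿⠿⠀⠀⠿
⠀⠀⠀⠀⠀⠀⠀⠀⠀⠀⠿
⠀⠀⠀⠀⠀⠀⠀⠀⠀⠀⠿

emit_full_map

⠀⠀⠀⠀⠀⠿⠿⠂⠂⠂⠿⠂⠿⠿
⠿⠿⠿⠿⠿⠿⠿⠂⠂⠂⠿⠂⠿⠿
⠂⠂⠂⠂⠿⠿⠿⠂⠂⠂⠿⣾⠿⠿
⠂⠂⠂⠂⠂⠂⠂⠂⠂⠂⠂⠂⠿⠿
⠂⠂⠂⠂⠿⠿⠿⠂⠂⠂⠿⠿⠿⠿
⠿⠿⠂⠿⠿⠿⠿⠿⠂⠿⠿⠿⠿⠿
⠿⠿⠂⠿⠿⠿⠀⠀⠀⠀⠀⠀⠀⠀
⠿⠿⠂⠿⠿⠀⠀⠀⠀⠀⠀⠀⠀⠀
⠿⠿⠂⠿⠿⠀⠀⠀⠀⠀⠀⠀⠀⠀
⠿⠿⠛⠂⠂⠀⠀⠀⠀⠀⠀⠀⠀⠀

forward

⠀⠀⠀⠀⠀⠀⠀⠀⠀⠀⠿
⠀⠀⠀⠀⠀⠀⠀⠀⠀⠀⠿
⠀⠀⠀⠀⠀⠀⠀⠀⠀⠀⠿
⠀⠀⠀⠂⠿⠂⠿⠿⠀⠀⠿
⠿⠂⠂⠂⠿⠂⠿⠿⠀⠀⠿
⠿⠂⠂⠂⠿⣾⠿⠿⠀⠀⠿
⠿⠂⠂⠂⠿⠂⠿⠿⠀⠀⠿
⠂⠂⠂⠂⠂⠂⠿⠿⠀⠀⠿
⠿⠂⠂⠂⠿⠿⠿⠿⠀⠀⠿
⠿⠿⠂⠿⠿⠿⠿⠿⠀⠀⠿
⠀⠀⠀⠀⠀⠀⠀⠀⠀⠀⠿

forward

⠀⠀⠀⠀⠀⠀⠀⠀⠀⠀⠿
⠀⠀⠀⠀⠀⠀⠀⠀⠀⠀⠿
⠀⠀⠀⠀⠀⠀⠀⠀⠀⠀⠿
⠀⠀⠀⠿⠿⠂⠿⠿⠀⠀⠿
⠀⠀⠀⠂⠿⠂⠿⠿⠀⠀⠿
⠿⠂⠂⠂⠿⣾⠿⠿⠀⠀⠿
⠿⠂⠂⠂⠿⠂⠿⠿⠀⠀⠿
⠿⠂⠂⠂⠿⠂⠿⠿⠀⠀⠿
⠂⠂⠂⠂⠂⠂⠿⠿⠀⠀⠿
⠿⠂⠂⠂⠿⠿⠿⠿⠀⠀⠿
⠿⠿⠂⠿⠿⠿⠿⠿⠀⠀⠿

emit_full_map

⠀⠀⠀⠀⠀⠀⠀⠀⠀⠿⠿⠂⠿⠿
⠀⠀⠀⠀⠀⠀⠀⠀⠀⠂⠿⠂⠿⠿
⠀⠀⠀⠀⠀⠿⠿⠂⠂⠂⠿⣾⠿⠿
⠿⠿⠿⠿⠿⠿⠿⠂⠂⠂⠿⠂⠿⠿
⠂⠂⠂⠂⠿⠿⠿⠂⠂⠂⠿⠂⠿⠿
⠂⠂⠂⠂⠂⠂⠂⠂⠂⠂⠂⠂⠿⠿
⠂⠂⠂⠂⠿⠿⠿⠂⠂⠂⠿⠿⠿⠿
⠿⠿⠂⠿⠿⠿⠿⠿⠂⠿⠿⠿⠿⠿
⠿⠿⠂⠿⠿⠿⠀⠀⠀⠀⠀⠀⠀⠀
⠿⠿⠂⠿⠿⠀⠀⠀⠀⠀⠀⠀⠀⠀
⠿⠿⠂⠿⠿⠀⠀⠀⠀⠀⠀⠀⠀⠀
⠿⠿⠛⠂⠂⠀⠀⠀⠀⠀⠀⠀⠀⠀


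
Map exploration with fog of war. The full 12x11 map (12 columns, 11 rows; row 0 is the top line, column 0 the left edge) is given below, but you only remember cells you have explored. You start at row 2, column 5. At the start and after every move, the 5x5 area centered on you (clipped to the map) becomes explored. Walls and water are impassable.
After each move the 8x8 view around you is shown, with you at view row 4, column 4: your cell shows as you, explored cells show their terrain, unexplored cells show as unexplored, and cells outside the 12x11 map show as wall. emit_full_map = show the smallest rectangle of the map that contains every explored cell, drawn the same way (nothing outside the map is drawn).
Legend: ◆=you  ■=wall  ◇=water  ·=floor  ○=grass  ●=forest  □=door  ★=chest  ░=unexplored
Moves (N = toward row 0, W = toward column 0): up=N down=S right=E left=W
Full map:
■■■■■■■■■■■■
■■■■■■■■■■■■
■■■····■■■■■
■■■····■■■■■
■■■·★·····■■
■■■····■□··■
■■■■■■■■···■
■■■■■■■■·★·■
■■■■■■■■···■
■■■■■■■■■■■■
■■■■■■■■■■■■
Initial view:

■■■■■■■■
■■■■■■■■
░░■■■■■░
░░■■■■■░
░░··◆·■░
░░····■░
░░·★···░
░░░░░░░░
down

■■■■■■■■
░░■■■■■░
░░■■■■■░
░░····■░
░░··◆·■░
░░·★···░
░░····■░
░░░░░░░░

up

■■■■■■■■
■■■■■■■■
░░■■■■■░
░░■■■■■░
░░··◆·■░
░░····■░
░░·★···░
░░····■░

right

■■■■■■■■
■■■■■■■■
░■■■■■■░
░■■■■■■░
░···◆■■░
░····■■░
░·★····░
░····■░░

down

■■■■■■■■
░■■■■■■░
░■■■■■■░
░····■■░
░···◆■■░
░·★····░
░····■□░
░░░░░░░░

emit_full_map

■■■■■■
■■■■■■
····■■
···◆■■
·★····
····■□

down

░■■■■■■░
░■■■■■■░
░····■■░
░····■■░
░·★·◆··░
░····■□░
░░■■■■·░
░░░░░░░░

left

░░■■■■■■
░░■■■■■■
░░····■■
░░····■■
░░·★◆···
░░····■□
░░■■■■■·
░░░░░░░░

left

░░░■■■■■
░░░■■■■■
░░■····■
░░■····■
░░■·◆···
░░■····■
░░■■■■■■
░░░░░░░░

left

■░░░■■■■
■░░░■■■■
■░■■····
■░■■····
■░■■◆★··
■░■■····
■░■■■■■■
■░░░░░░░

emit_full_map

░░■■■■■■
░░■■■■■■
■■····■■
■■····■■
■■◆★····
■■····■□
■■■■■■■·

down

■░░░■■■■
■░■■····
■░■■····
■░■■·★··
■░■■◆···
■░■■■■■■
■░■■■■■░
■░░░░░░░

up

■░░░■■■■
■░░░■■■■
■░■■····
■░■■····
■░■■◆★··
■░■■····
■░■■■■■■
■░■■■■■░

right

░░░■■■■■
░░░■■■■■
░■■····■
░■■····■
░■■·◆···
░■■····■
░■■■■■■■
░■■■■■░░

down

░░░■■■■■
░■■····■
░■■····■
░■■·★···
░■■·◆··■
░■■■■■■■
░■■■■■■░
░░░░░░░░

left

■░░░■■■■
■░■■····
■░■■····
■░■■·★··
■░■■◆···
■░■■■■■■
■░■■■■■■
■░░░░░░░

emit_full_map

░░■■■■■■
░░■■■■■■
■■····■■
■■····■■
■■·★····
■■◆···■□
■■■■■■■·
■■■■■■░░


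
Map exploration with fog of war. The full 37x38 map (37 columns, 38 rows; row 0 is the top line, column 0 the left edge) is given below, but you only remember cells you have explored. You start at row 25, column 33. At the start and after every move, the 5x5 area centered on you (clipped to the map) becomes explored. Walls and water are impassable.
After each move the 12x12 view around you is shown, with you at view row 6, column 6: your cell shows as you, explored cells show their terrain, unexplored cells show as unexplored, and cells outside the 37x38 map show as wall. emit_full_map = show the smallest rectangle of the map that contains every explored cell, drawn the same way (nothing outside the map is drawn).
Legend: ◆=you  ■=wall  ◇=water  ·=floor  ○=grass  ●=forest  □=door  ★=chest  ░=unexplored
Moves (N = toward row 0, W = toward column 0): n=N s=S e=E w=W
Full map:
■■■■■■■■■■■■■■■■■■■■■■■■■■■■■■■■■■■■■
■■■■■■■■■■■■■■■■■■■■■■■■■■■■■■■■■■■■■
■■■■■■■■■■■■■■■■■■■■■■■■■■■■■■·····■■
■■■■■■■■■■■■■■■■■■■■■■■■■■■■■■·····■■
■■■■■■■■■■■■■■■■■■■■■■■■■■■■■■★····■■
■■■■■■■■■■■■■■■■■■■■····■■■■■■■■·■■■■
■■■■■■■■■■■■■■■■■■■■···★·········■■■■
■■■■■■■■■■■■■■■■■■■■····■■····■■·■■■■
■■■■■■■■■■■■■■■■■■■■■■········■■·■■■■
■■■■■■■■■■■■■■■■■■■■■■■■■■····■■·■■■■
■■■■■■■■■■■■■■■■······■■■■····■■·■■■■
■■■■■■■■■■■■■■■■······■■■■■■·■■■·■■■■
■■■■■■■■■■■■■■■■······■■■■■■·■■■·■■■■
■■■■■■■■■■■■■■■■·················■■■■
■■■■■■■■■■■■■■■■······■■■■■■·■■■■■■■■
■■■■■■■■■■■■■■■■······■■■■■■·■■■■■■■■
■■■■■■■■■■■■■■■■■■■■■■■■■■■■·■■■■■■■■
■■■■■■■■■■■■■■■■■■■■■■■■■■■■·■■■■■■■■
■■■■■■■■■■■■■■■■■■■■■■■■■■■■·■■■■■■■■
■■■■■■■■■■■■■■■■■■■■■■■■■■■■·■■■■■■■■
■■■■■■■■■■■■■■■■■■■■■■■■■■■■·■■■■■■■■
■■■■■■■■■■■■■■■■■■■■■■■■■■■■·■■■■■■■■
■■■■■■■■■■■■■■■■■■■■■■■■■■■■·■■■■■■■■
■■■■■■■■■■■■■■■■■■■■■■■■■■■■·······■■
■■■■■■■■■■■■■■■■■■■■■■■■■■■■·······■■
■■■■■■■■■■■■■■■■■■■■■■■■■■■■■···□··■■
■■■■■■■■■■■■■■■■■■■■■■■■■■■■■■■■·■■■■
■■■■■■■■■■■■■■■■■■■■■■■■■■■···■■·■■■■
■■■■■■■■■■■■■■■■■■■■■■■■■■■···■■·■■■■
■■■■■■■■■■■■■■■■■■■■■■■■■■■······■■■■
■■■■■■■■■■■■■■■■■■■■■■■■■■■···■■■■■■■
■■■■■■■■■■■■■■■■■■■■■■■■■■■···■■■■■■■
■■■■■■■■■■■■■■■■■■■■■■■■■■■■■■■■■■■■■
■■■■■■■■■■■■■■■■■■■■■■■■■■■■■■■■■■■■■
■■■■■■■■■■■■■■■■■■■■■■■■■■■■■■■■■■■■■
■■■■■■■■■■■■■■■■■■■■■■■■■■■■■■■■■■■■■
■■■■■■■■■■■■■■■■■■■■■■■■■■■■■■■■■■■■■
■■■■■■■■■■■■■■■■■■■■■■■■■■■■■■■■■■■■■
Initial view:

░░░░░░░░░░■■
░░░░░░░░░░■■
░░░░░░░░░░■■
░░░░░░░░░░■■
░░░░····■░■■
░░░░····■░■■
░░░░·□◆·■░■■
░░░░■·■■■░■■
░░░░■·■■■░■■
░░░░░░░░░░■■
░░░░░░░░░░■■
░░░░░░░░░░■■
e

░░░░░░░░░■■■
░░░░░░░░░■■■
░░░░░░░░░■■■
░░░░░░░░░■■■
░░░····■■■■■
░░░····■■■■■
░░░·□·◆■■■■■
░░░■·■■■■■■■
░░░■·■■■■■■■
░░░░░░░░░■■■
░░░░░░░░░■■■
░░░░░░░░░■■■

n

░░░░░░░░░■■■
░░░░░░░░░■■■
░░░░░░░░░■■■
░░░░░░░░░■■■
░░░░■■■■■■■■
░░░····■■■■■
░░░···◆■■■■■
░░░·□··■■■■■
░░░■·■■■■■■■
░░░■·■■■■■■■
░░░░░░░░░■■■
░░░░░░░░░■■■

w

░░░░░░░░░░■■
░░░░░░░░░░■■
░░░░░░░░░░■■
░░░░░░░░░░■■
░░░░■■■■■■■■
░░░░····■■■■
░░░░··◆·■■■■
░░░░·□··■■■■
░░░░■·■■■■■■
░░░░■·■■■■■■
░░░░░░░░░░■■
░░░░░░░░░░■■

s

░░░░░░░░░░■■
░░░░░░░░░░■■
░░░░░░░░░░■■
░░░░■■■■■■■■
░░░░····■■■■
░░░░····■■■■
░░░░·□◆·■■■■
░░░░■·■■■■■■
░░░░■·■■■■■■
░░░░░░░░░░■■
░░░░░░░░░░■■
░░░░░░░░░░■■

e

░░░░░░░░░■■■
░░░░░░░░░■■■
░░░░░░░░░■■■
░░░■■■■■■■■■
░░░····■■■■■
░░░····■■■■■
░░░·□·◆■■■■■
░░░■·■■■■■■■
░░░■·■■■■■■■
░░░░░░░░░■■■
░░░░░░░░░■■■
░░░░░░░░░■■■

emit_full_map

■■■■■■
····■■
····■■
·□·◆■■
■·■■■■
■·■■■■

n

░░░░░░░░░■■■
░░░░░░░░░■■■
░░░░░░░░░■■■
░░░░░░░░░■■■
░░░■■■■■■■■■
░░░····■■■■■
░░░···◆■■■■■
░░░·□··■■■■■
░░░■·■■■■■■■
░░░■·■■■■■■■
░░░░░░░░░■■■
░░░░░░░░░■■■

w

░░░░░░░░░░■■
░░░░░░░░░░■■
░░░░░░░░░░■■
░░░░░░░░░░■■
░░░░■■■■■■■■
░░░░····■■■■
░░░░··◆·■■■■
░░░░·□··■■■■
░░░░■·■■■■■■
░░░░■·■■■■■■
░░░░░░░░░░■■
░░░░░░░░░░■■

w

░░░░░░░░░░░■
░░░░░░░░░░░■
░░░░░░░░░░░■
░░░░░░░░░░░■
░░░░■■■■■■■■
░░░░·····■■■
░░░░··◆··■■■
░░░░··□··■■■
░░░░■■·■■■■■
░░░░░■·■■■■■
░░░░░░░░░░░■
░░░░░░░░░░░■

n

░░░░░░░░░░░■
░░░░░░░░░░░■
░░░░░░░░░░░■
░░░░░░░░░░░■
░░░░■■■■■░░■
░░░░■■■■■■■■
░░░░··◆··■■■
░░░░·····■■■
░░░░··□··■■■
░░░░■■·■■■■■
░░░░░■·■■■■■
░░░░░░░░░░░■

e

░░░░░░░░░░■■
░░░░░░░░░░■■
░░░░░░░░░░■■
░░░░░░░░░░■■
░░░■■■■■■░■■
░░░■■■■■■■■■
░░░···◆·■■■■
░░░·····■■■■
░░░··□··■■■■
░░░■■·■■■■■■
░░░░■·■■■■■■
░░░░░░░░░░■■

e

░░░░░░░░░■■■
░░░░░░░░░■■■
░░░░░░░░░■■■
░░░░░░░░░■■■
░░■■■■■■■■■■
░░■■■■■■■■■■
░░····◆■■■■■
░░·····■■■■■
░░··□··■■■■■
░░■■·■■■■■■■
░░░■·■■■■■■■
░░░░░░░░░■■■

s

░░░░░░░░░■■■
░░░░░░░░░■■■
░░░░░░░░░■■■
░░■■■■■■■■■■
░░■■■■■■■■■■
░░·····■■■■■
░░····◆■■■■■
░░··□··■■■■■
░░■■·■■■■■■■
░░░■·■■■■■■■
░░░░░░░░░■■■
░░░░░░░░░■■■

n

░░░░░░░░░■■■
░░░░░░░░░■■■
░░░░░░░░░■■■
░░░░░░░░░■■■
░░■■■■■■■■■■
░░■■■■■■■■■■
░░····◆■■■■■
░░·····■■■■■
░░··□··■■■■■
░░■■·■■■■■■■
░░░■·■■■■■■■
░░░░░░░░░■■■

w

░░░░░░░░░░■■
░░░░░░░░░░■■
░░░░░░░░░░■■
░░░░░░░░░░■■
░░░■■■■■■■■■
░░░■■■■■■■■■
░░░···◆·■■■■
░░░·····■■■■
░░░··□··■■■■
░░░■■·■■■■■■
░░░░■·■■■■■■
░░░░░░░░░░■■

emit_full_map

■■■■■■■
■■■■■■■
···◆·■■
·····■■
··□··■■
■■·■■■■
░■·■■■■

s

░░░░░░░░░░■■
░░░░░░░░░░■■
░░░░░░░░░░■■
░░░■■■■■■■■■
░░░■■■■■■■■■
░░░·····■■■■
░░░···◆·■■■■
░░░··□··■■■■
░░░■■·■■■■■■
░░░░■·■■■■■■
░░░░░░░░░░■■
░░░░░░░░░░■■

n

░░░░░░░░░░■■
░░░░░░░░░░■■
░░░░░░░░░░■■
░░░░░░░░░░■■
░░░■■■■■■■■■
░░░■■■■■■■■■
░░░···◆·■■■■
░░░·····■■■■
░░░··□··■■■■
░░░■■·■■■■■■
░░░░■·■■■■■■
░░░░░░░░░░■■


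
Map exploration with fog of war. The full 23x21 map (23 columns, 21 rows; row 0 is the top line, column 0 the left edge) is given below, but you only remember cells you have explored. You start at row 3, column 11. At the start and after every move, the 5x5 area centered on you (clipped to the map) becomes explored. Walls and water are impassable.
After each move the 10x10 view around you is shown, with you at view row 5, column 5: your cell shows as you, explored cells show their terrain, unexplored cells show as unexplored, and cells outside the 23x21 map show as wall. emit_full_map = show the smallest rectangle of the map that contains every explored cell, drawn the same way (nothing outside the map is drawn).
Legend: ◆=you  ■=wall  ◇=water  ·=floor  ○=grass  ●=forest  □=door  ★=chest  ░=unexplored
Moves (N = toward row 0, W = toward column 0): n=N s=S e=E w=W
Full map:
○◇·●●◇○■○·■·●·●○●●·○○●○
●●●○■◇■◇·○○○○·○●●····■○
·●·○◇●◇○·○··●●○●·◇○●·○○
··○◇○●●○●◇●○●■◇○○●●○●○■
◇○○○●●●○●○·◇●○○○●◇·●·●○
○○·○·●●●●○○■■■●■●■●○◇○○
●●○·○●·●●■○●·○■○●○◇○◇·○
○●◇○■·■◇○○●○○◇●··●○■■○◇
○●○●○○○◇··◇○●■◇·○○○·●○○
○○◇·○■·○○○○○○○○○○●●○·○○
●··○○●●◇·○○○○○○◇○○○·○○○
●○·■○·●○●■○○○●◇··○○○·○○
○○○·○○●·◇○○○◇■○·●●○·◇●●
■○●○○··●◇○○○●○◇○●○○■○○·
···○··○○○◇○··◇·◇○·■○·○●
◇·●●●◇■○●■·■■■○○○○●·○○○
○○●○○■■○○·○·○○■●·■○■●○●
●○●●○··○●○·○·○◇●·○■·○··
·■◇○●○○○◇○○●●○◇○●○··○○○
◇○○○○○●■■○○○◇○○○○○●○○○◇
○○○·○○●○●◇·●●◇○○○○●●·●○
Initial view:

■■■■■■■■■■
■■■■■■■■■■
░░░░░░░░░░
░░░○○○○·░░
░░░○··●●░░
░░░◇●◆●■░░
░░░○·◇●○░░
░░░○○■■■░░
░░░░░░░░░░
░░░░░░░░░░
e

■■■■■■■■■■
■■■■■■■■■■
░░░░░░░░░░
░░○○○○·○░░
░░○··●●○░░
░░◇●○◆■◇░░
░░○·◇●○○░░
░░○○■■■●░░
░░░░░░░░░░
░░░░░░░░░░

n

■■■■■■■■■■
■■■■■■■■■■
■■■■■■■■■■
░░░■·●·●░░
░░○○○○·○░░
░░○··◆●○░░
░░◇●○●■◇░░
░░○·◇●○○░░
░░○○■■■●░░
░░░░░░░░░░

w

■■■■■■■■■■
■■■■■■■■■■
■■■■■■■■■■
░░░·■·●·●░
░░░○○○○·○░
░░░○·◆●●○░
░░░◇●○●■◇░
░░░○·◇●○○░
░░░○○■■■●░
░░░░░░░░░░

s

■■■■■■■■■■
■■■■■■■■■■
░░░·■·●·●░
░░░○○○○·○░
░░░○··●●○░
░░░◇●◆●■◇░
░░░○·◇●○○░
░░░○○■■■●░
░░░░░░░░░░
░░░░░░░░░░

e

■■■■■■■■■■
■■■■■■■■■■
░░·■·●·●░░
░░○○○○·○░░
░░○··●●○░░
░░◇●○◆■◇░░
░░○·◇●○○░░
░░○○■■■●░░
░░░░░░░░░░
░░░░░░░░░░

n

■■■■■■■■■■
■■■■■■■■■■
■■■■■■■■■■
░░·■·●·●░░
░░○○○○·○░░
░░○··◆●○░░
░░◇●○●■◇░░
░░○·◇●○○░░
░░○○■■■●░░
░░░░░░░░░░

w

■■■■■■■■■■
■■■■■■■■■■
■■■■■■■■■■
░░░·■·●·●░
░░░○○○○·○░
░░░○·◆●●○░
░░░◇●○●■◇░
░░░○·◇●○○░
░░░○○■■■●░
░░░░░░░░░░

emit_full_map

·■·●·●
○○○○·○
○·◆●●○
◇●○●■◇
○·◇●○○
○○■■■●

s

■■■■■■■■■■
■■■■■■■■■■
░░░·■·●·●░
░░░○○○○·○░
░░░○··●●○░
░░░◇●◆●■◇░
░░░○·◇●○○░
░░░○○■■■●░
░░░░░░░░░░
░░░░░░░░░░

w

■■■■■■■■■■
■■■■■■■■■■
░░░░·■·●·●
░░░·○○○○·○
░░░·○··●●○
░░░●◇◆○●■◇
░░░●○·◇●○○
░░░●○○■■■●
░░░░░░░░░░
░░░░░░░░░░

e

■■■■■■■■■■
■■■■■■■■■■
░░░·■·●·●░
░░·○○○○·○░
░░·○··●●○░
░░●◇●◆●■◇░
░░●○·◇●○○░
░░●○○■■■●░
░░░░░░░░░░
░░░░░░░░░░

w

■■■■■■■■■■
■■■■■■■■■■
░░░░·■·●·●
░░░·○○○○·○
░░░·○··●●○
░░░●◇◆○●■◇
░░░●○·◇●○○
░░░●○○■■■●
░░░░░░░░░░
░░░░░░░░░░

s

■■■■■■■■■■
░░░░·■·●·●
░░░·○○○○·○
░░░·○··●●○
░░░●◇●○●■◇
░░░●○◆◇●○○
░░░●○○■■■●
░░░●■○●·░░
░░░░░░░░░░
░░░░░░░░░░

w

■■■■■■■■■■
░░░░░·■·●·
░░░░·○○○○·
░░░○·○··●●
░░░○●◇●○●■
░░░○●◆·◇●○
░░░●●○○■■■
░░░●●■○●·░
░░░░░░░░░░
░░░░░░░░░░

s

░░░░░·■·●·
░░░░·○○○○·
░░░○·○··●●
░░░○●◇●○●■
░░░○●○·◇●○
░░░●●◆○■■■
░░░●●■○●·░
░░░◇○○●○░░
░░░░░░░░░░
░░░░░░░░░░

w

░░░░░░·■·●
░░░░░·○○○○
░░░░○·○··●
░░░●○●◇●○●
░░░●○●○·◇●
░░░●●◆○○■■
░░░·●●■○●·
░░░■◇○○●○░
░░░░░░░░░░
░░░░░░░░░░

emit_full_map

░░░·■·●·●
░░·○○○○·○
░○·○··●●○
●○●◇●○●■◇
●○●○·◇●○○
●●◆○○■■■●
·●●■○●·░░
■◇○○●○░░░

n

■■■■■■■■■■
░░░░░░·■·●
░░░░░·○○○○
░░░◇○·○··●
░░░●○●◇●○●
░░░●○◆○·◇●
░░░●●●○○■■
░░░·●●■○●·
░░░■◇○○●○░
░░░░░░░░░░

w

■■■■■■■■■■
░░░░░░░·■·
░░░░░░·○○○
░░░●◇○·○··
░░░●●○●◇●○
░░░●●◆●○·◇
░░░●●●●○○■
░░░●·●●■○●
░░░░■◇○○●○
░░░░░░░░░░

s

░░░░░░░·■·
░░░░░░·○○○
░░░●◇○·○··
░░░●●○●◇●○
░░░●●○●○·◇
░░░●●◆●○○■
░░░●·●●■○●
░░░·■◇○○●○
░░░░░░░░░░
░░░░░░░░░░

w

░░░░░░░░·■
░░░░░░░·○○
░░░░●◇○·○·
░░░○●●○●◇●
░░░●●●○●○·
░░░·●◆●●○○
░░░○●·●●■○
░░░■·■◇○○●
░░░░░░░░░░
░░░░░░░░░░

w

░░░░░░░░░·
░░░░░░░░·○
░░░░░●◇○·○
░░░◇○●●○●◇
░░░○●●●○●○
░░░○·◆●●●○
░░░·○●·●●■
░░░○■·■◇○○
░░░░░░░░░░
░░░░░░░░░░

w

■░░░░░░░░░
■░░░░░░░░·
■░░░░░●◇○·
■░░○◇○●●○●
■░░○○●●●○●
■░░·○◆●●●●
■░░○·○●·●●
■░░◇○■·■◇○
■░░░░░░░░░
■░░░░░░░░░

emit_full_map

░░░░░░░·■·●·●
░░░░░░·○○○○·○
░░░●◇○·○··●●○
○◇○●●○●◇●○●■◇
○○●●●○●○·◇●○○
·○◆●●●●○○■■■●
○·○●·●●■○●·░░
◇○■·■◇○○●○░░░
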